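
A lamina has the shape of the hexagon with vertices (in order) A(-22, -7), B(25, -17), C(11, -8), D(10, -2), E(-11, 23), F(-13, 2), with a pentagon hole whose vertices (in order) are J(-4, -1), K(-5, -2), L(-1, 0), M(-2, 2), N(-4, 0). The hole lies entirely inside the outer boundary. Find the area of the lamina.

601.5

Outer boundary:
Apply the shoelace formula: 2A = Σ (x_i·y_{i+1} − x_{i+1}·y_i), indices taken mod 6.
Σ = (549) + (-13) + (58) + (208) + (277) + (135) = 1214
Area = |Σ|/2 = 607.
Hole:
Apply the shoelace (surveyor's) formula: 2A = Σ (x_i·y_{i+1} − x_{i+1}·y_i), indices taken mod 5.
Cross-terms: 3, -2, -2, 8, 4  ⇒  Σ = 11
Area = |Σ|/2 = 5.5.
Net area = 607 − 5.5 = 601.5.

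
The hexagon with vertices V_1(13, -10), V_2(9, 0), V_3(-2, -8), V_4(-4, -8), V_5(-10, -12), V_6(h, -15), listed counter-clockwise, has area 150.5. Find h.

-7

Write out the shoelace sum; only the two edges meeting at V_6 involve h:
2·Area = [((-10)·(-15) − h·(-12)) + (h·(-10) − 13·(-15))] + -30
       = 2·h + 315 = 301
⇒ h = -7.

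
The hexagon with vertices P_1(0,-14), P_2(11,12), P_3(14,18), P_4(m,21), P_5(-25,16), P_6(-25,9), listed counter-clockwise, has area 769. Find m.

-5

Write out the shoelace sum; only the two edges meeting at P_4 involve m:
2·Area = [(14·21 − m·18) + (m·16 − (-25)·21)] + 709
       = -2·m + 1528 = 1538
⇒ m = -5.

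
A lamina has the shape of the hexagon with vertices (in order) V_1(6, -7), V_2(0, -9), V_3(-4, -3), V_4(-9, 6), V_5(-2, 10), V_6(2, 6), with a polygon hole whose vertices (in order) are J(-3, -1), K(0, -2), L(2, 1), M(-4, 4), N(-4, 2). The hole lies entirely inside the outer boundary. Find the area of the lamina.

130.5

Outer boundary:
Apply Gauss's area formula: 2A = Σ (x_i·y_{i+1} − x_{i+1}·y_i), indices taken mod 6.
Σ = (-54) + (-36) + (-51) + (-78) + (-32) + (-50) = -301
Area = |Σ|/2 = 150.5.
Hole:
Σ = (6) + (4) + (12) + (8) + (10) = 40
Area = |Σ|/2 = 20.
Net area = 150.5 − 20 = 130.5.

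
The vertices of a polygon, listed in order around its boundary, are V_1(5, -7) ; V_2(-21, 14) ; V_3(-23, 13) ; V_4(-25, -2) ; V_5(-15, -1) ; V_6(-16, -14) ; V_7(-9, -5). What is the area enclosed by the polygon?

287

Apply the shoelace formula: 2A = Σ (x_i·y_{i+1} − x_{i+1}·y_i), indices taken mod 7.
Σ = (-77) + (49) + (371) + (-5) + (194) + (-46) + (88) = 574
Area = |Σ|/2 = 287.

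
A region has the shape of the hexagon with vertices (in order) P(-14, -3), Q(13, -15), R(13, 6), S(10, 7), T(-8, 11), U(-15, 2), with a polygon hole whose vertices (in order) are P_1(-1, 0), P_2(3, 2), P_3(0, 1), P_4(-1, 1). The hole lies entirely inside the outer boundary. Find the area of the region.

Outer boundary:
Σ = (249) + (273) + (31) + (166) + (149) + (73) = 941
Area = |Σ|/2 = 470.5.
Hole:
Cross-terms: -2, 3, 1, 1  ⇒  Σ = 3
Area = |Σ|/2 = 1.5.
Net area = 470.5 − 1.5 = 469.

469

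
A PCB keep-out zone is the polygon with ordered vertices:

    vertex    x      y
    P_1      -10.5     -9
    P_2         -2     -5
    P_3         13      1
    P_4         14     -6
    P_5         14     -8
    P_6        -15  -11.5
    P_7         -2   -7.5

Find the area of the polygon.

137.375

Apply Gauss's area formula: 2A = Σ (x_i·y_{i+1} − x_{i+1}·y_i), indices taken mod 7.
Σ = (34.5) + (63) + (-92) + (-28) + (-281) + (89.5) + (-60.75) = -274.75
Area = |Σ|/2 = 137.375.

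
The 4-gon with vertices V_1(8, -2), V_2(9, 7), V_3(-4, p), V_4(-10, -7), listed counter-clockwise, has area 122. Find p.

2

The doubled signed area Σ (x_i y_{i+1} − x_{i+1} y_i) is linear in p.
With p=0 it equals 206; the coefficient of p is 19 (from the two edges through V_3).
So 19·p + 206 = 2·122 = 244 ⇒ p = 2.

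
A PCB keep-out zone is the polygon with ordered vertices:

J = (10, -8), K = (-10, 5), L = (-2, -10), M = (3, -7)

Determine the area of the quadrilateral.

J→K: (10)(5) − (-10)(-8) = -30
K→L: (-10)(-10) − (-2)(5) = 110
L→M: (-2)(-7) − (3)(-10) = 44
M→J: (3)(-8) − (10)(-7) = 46
Σ = 170
Area = |Σ|/2 = 85.

85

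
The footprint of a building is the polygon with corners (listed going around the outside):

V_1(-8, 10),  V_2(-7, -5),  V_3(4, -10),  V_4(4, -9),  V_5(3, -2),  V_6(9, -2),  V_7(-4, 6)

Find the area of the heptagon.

Apply the shoelace formula: 2A = Σ (x_i·y_{i+1} − x_{i+1}·y_i), indices taken mod 7.
Σ = (110) + (90) + (4) + (19) + (12) + (46) + (8) = 289
Area = |Σ|/2 = 144.5.

144.5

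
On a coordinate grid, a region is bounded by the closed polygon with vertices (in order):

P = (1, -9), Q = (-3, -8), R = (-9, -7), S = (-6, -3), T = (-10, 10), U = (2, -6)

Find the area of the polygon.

81.5

Cross-terms: -35, -51, -15, -90, 40, -12  ⇒  Σ = -163
Area = |Σ|/2 = 81.5.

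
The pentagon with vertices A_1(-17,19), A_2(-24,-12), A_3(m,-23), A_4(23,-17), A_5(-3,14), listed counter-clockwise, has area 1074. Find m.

9

The doubled signed area Σ (x_i y_{i+1} − x_{i+1} y_i) is linear in m.
With m=0 it equals 2193; the coefficient of m is -5 (from the two edges through A_3).
So -5·m + 2193 = 2·1074 = 2148 ⇒ m = 9.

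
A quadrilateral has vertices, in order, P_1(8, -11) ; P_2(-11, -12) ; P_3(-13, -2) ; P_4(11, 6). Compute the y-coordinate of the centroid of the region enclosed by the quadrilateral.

-13/3

Apply the shoelace formula. First the cross-terms c_i = x_i·y_{i+1} − x_{i+1}·y_i:
  -217, -134, -56, -169  ⇒  2A = -576, A = -288.
Then Σ (y_i + y_{i+1})·c_i = 7488, so ȳ = 7488 / (6·(-288)) = -13/3.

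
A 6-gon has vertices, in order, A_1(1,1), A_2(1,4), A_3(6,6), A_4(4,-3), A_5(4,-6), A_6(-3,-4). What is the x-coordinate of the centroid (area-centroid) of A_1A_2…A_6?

Apply the shoelace (surveyor's) formula. First the cross-terms c_i = x_i·y_{i+1} − x_{i+1}·y_i:
  3, -18, -42, -12, -34, 1  ⇒  2A = -102, A = -51.
Then Σ (x_i + x_{i+1})·c_i = -672, so x̄ = -672 / (6·(-51)) = 112/51.

112/51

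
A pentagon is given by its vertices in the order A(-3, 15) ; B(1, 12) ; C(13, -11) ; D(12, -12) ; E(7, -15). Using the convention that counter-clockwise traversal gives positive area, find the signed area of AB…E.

-139

Apply the shoelace formula: 2A = Σ (x_i·y_{i+1} − x_{i+1}·y_i), indices taken mod 5.
Σ = (-51) + (-167) + (-24) + (-96) + (60) = -278
Signed area = Σ/2 = -139 (negative ⇒ clockwise traversal).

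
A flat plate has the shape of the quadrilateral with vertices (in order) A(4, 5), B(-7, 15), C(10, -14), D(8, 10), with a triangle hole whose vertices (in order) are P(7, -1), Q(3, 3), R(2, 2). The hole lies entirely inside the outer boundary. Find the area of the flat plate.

123.5

Outer boundary:
Apply the surveyor's formula: 2A = Σ (x_i·y_{i+1} − x_{i+1}·y_i), indices taken mod 4.
A→B: (4)(15) − (-7)(5) = 95
B→C: (-7)(-14) − (10)(15) = -52
C→D: (10)(10) − (8)(-14) = 212
D→A: (8)(5) − (4)(10) = 0
Σ = 255
Area = |Σ|/2 = 127.5.
Hole:
Apply the shoelace formula: 2A = Σ (x_i·y_{i+1} − x_{i+1}·y_i), indices taken mod 3.
Σ = (24) + (0) + (-16) = 8
Area = |Σ|/2 = 4.
Net area = 127.5 − 4 = 123.5.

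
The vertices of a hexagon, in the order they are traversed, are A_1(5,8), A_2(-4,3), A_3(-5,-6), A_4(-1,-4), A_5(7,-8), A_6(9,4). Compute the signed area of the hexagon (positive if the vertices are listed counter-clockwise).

144

Σ = (47) + (39) + (14) + (36) + (100) + (52) = 288
Signed area = Σ/2 = 144 (positive ⇒ counter-clockwise traversal).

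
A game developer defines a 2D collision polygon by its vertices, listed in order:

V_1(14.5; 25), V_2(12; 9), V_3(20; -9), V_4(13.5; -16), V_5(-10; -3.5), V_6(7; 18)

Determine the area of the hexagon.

Apply the shoelace (surveyor's) formula: 2A = Σ (x_i·y_{i+1} − x_{i+1}·y_i), indices taken mod 6.
Σ = (-169.5) + (-288) + (-198.5) + (-207.25) + (-155.5) + (-86) = -1104.75
Area = |Σ|/2 = 552.375.

552.375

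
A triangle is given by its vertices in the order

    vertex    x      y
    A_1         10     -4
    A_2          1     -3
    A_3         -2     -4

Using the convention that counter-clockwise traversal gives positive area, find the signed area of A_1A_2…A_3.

6

Apply the shoelace (surveyor's) formula: 2A = Σ (x_i·y_{i+1} − x_{i+1}·y_i), indices taken mod 3.
Cross-terms: -26, -10, 48  ⇒  Σ = 12
Signed area = Σ/2 = 6 (positive ⇒ counter-clockwise traversal).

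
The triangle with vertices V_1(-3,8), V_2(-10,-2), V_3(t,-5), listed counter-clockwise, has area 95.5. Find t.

The doubled signed area Σ (x_i y_{i+1} − x_{i+1} y_i) is linear in t.
With t=0 it equals 121; the coefficient of t is 10 (from the two edges through V_3).
So 10·t + 121 = 2·95.5 = 191 ⇒ t = 7.

7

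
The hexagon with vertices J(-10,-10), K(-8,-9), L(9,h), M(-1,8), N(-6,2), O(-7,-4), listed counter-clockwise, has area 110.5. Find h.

Write out the shoelace sum; only the two edges meeting at L involve h:
2·Area = [((-8)·h − 9·(-9)) + (9·8 − (-1)·h)] + 124
       = -7·h + 277 = 221
⇒ h = 8.

8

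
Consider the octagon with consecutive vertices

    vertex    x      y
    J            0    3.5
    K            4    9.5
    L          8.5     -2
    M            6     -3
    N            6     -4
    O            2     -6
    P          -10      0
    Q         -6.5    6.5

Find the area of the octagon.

149

Apply the shoelace (surveyor's) formula: 2A = Σ (x_i·y_{i+1} − x_{i+1}·y_i), indices taken mod 8.
Σ = (-14) + (-88.75) + (-13.5) + (-6) + (-28) + (-60) + (-65) + (-22.75) = -298
Area = |Σ|/2 = 149.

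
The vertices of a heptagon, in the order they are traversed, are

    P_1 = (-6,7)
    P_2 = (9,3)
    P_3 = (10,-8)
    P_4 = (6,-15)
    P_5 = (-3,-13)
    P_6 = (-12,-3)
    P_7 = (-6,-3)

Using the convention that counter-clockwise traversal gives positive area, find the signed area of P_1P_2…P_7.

-298.5

P_1→P_2: (-6)(3) − (9)(7) = -81
P_2→P_3: (9)(-8) − (10)(3) = -102
P_3→P_4: (10)(-15) − (6)(-8) = -102
P_4→P_5: (6)(-13) − (-3)(-15) = -123
P_5→P_6: (-3)(-3) − (-12)(-13) = -147
P_6→P_7: (-12)(-3) − (-6)(-3) = 18
P_7→P_1: (-6)(7) − (-6)(-3) = -60
Σ = -597
Signed area = Σ/2 = -298.5 (negative ⇒ clockwise traversal).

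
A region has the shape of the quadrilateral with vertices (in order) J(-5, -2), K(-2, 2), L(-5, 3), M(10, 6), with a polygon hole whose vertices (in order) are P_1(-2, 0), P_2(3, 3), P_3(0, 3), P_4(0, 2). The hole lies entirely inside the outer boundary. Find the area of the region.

Outer boundary:
Apply the surveyor's formula: 2A = Σ (x_i·y_{i+1} − x_{i+1}·y_i), indices taken mod 4.
Σ = (-14) + (4) + (-60) + (10) = -60
Area = |Σ|/2 = 30.
Hole:
Apply Gauss's area formula: 2A = Σ (x_i·y_{i+1} − x_{i+1}·y_i), indices taken mod 4.
Σ = (-6) + (9) + (0) + (4) = 7
Area = |Σ|/2 = 3.5.
Net area = 30 − 3.5 = 26.5.

26.5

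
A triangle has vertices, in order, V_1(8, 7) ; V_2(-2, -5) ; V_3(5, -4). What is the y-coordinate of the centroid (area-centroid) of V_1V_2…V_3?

Apply Gauss's area formula. First the cross-terms c_i = x_i·y_{i+1} − x_{i+1}·y_i:
  -26, 33, 67  ⇒  2A = 74, A = 37.
Then Σ (y_i + y_{i+1})·c_i = -148, so ȳ = -148 / (6·37) = -2/3.

-2/3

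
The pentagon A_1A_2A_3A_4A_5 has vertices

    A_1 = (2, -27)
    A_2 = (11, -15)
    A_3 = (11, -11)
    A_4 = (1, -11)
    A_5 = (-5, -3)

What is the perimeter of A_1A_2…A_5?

64

|A_1A_2| = √((9)² + (12)²) = √225 = 15
|A_2A_3| = √((0)² + (4)²) = √16 = 4
|A_3A_4| = √((-10)² + (0)²) = √100 = 10
|A_4A_5| = √((-6)² + (8)²) = √100 = 10
|A_5A_1| = √((7)² + (-24)²) = √625 = 25
Perimeter = 15 + 4 + 10 + 10 + 25 = 64.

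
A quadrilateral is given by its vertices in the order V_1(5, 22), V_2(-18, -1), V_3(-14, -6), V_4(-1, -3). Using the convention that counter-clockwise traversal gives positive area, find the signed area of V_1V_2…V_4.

257

Apply the surveyor's formula: 2A = Σ (x_i·y_{i+1} − x_{i+1}·y_i), indices taken mod 4.
V_1→V_2: (5)(-1) − (-18)(22) = 391
V_2→V_3: (-18)(-6) − (-14)(-1) = 94
V_3→V_4: (-14)(-3) − (-1)(-6) = 36
V_4→V_1: (-1)(22) − (5)(-3) = -7
Σ = 514
Signed area = Σ/2 = 257 (positive ⇒ counter-clockwise traversal).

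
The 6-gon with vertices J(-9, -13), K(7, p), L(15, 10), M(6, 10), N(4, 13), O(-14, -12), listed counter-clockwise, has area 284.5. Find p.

The doubled signed area Σ (x_i y_{i+1} − x_{i+1} y_i) is linear in p.
With p=0 it equals 497; the coefficient of p is -24 (from the two edges through K).
So -24·p + 497 = 2·284.5 = 569 ⇒ p = -3.

-3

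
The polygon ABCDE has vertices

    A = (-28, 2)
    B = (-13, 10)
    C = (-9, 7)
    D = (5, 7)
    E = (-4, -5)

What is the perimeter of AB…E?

|AB| = √((15)² + (8)²) = √289 = 17
|BC| = √((4)² + (-3)²) = √25 = 5
|CD| = √((14)² + (0)²) = √196 = 14
|DE| = √((-9)² + (-12)²) = √225 = 15
|EA| = √((-24)² + (7)²) = √625 = 25
Perimeter = 17 + 5 + 14 + 15 + 25 = 76.

76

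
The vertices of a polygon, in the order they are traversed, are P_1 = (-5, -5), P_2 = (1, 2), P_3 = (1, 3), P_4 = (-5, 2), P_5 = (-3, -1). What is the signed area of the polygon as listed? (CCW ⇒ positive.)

17

P_1→P_2: (-5)(2) − (1)(-5) = -5
P_2→P_3: (1)(3) − (1)(2) = 1
P_3→P_4: (1)(2) − (-5)(3) = 17
P_4→P_5: (-5)(-1) − (-3)(2) = 11
P_5→P_1: (-3)(-5) − (-5)(-1) = 10
Σ = 34
Signed area = Σ/2 = 17 (positive ⇒ counter-clockwise traversal).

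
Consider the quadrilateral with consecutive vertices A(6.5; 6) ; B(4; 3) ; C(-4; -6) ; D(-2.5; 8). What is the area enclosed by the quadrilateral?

Apply Gauss's area formula: 2A = Σ (x_i·y_{i+1} − x_{i+1}·y_i), indices taken mod 4.
A→B: (6.5)(3) − (4)(6) = -4.5
B→C: (4)(-6) − (-4)(3) = -12
C→D: (-4)(8) − (-2.5)(-6) = -47
D→A: (-2.5)(6) − (6.5)(8) = -67
Σ = -130.5
Area = |Σ|/2 = 65.25.

65.25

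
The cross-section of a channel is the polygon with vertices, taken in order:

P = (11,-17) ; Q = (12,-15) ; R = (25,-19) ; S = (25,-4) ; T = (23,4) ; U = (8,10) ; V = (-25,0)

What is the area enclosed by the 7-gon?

813

Cross-terms: 39, 147, 375, 192, 198, 250, 425  ⇒  Σ = 1626
Area = |Σ|/2 = 813.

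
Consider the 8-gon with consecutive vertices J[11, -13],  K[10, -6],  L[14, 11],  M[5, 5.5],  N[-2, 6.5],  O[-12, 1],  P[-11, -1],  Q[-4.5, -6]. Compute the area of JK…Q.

Apply the surveyor's formula: 2A = Σ (x_i·y_{i+1} − x_{i+1}·y_i), indices taken mod 8.
Σ = (64) + (194) + (22) + (43.5) + (76) + (23) + (61.5) + (124.5) = 608.5
Area = |Σ|/2 = 304.25.

304.25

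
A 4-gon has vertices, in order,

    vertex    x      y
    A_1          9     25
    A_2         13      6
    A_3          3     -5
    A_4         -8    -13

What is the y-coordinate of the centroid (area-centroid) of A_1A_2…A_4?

1343/258

Apply the surveyor's formula. First the cross-terms c_i = x_i·y_{i+1} − x_{i+1}·y_i:
  -271, -83, -79, -83  ⇒  2A = -516, A = -258.
Then Σ (y_i + y_{i+1})·c_i = -8058, so ȳ = -8058 / (6·(-258)) = 1343/258.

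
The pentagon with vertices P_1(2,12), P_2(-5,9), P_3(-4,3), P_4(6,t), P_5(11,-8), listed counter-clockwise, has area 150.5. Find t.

-8

Write out the shoelace sum; only the two edges meeting at P_4 involve t:
2·Area = [((-4)·t − 6·3) + (6·(-8) − 11·t)] + 247
       = -15·t + 181 = 301
⇒ t = -8.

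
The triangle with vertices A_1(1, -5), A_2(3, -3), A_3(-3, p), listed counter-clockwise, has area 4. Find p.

-5

The doubled signed area Σ (x_i y_{i+1} − x_{i+1} y_i) is linear in p.
With p=0 it equals 18; the coefficient of p is 2 (from the two edges through A_3).
So 2·p + 18 = 2·4 = 8 ⇒ p = -5.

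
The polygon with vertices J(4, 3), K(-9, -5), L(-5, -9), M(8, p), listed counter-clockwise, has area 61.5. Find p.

Write out the shoelace sum; only the two edges meeting at M involve p:
2·Area = [((-5)·p − 8·(-9)) + (8·3 − 4·p)] + 63
       = -9·p + 159 = 123
⇒ p = 4.

4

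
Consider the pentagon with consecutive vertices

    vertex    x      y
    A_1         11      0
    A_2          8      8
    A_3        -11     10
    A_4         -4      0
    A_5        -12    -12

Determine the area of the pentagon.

238

Apply the shoelace formula: 2A = Σ (x_i·y_{i+1} − x_{i+1}·y_i), indices taken mod 5.
Cross-terms: 88, 168, 40, 48, 132  ⇒  Σ = 476
Area = |Σ|/2 = 238.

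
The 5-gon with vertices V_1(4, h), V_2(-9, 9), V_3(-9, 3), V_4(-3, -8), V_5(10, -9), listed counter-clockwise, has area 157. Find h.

0

The doubled signed area Σ (x_i y_{i+1} − x_{i+1} y_i) is linear in h.
With h=0 it equals 314; the coefficient of h is 19 (from the two edges through V_1).
So 19·h + 314 = 2·157 = 314 ⇒ h = 0.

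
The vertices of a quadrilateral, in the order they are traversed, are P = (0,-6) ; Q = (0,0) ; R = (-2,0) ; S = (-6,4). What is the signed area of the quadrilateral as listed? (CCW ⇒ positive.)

14

Cross-terms: 0, 0, -8, 36  ⇒  Σ = 28
Signed area = Σ/2 = 14 (positive ⇒ counter-clockwise traversal).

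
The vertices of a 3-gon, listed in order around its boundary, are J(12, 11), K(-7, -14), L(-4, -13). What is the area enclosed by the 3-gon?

Cross-terms: -91, 35, 112  ⇒  Σ = 56
Area = |Σ|/2 = 28.

28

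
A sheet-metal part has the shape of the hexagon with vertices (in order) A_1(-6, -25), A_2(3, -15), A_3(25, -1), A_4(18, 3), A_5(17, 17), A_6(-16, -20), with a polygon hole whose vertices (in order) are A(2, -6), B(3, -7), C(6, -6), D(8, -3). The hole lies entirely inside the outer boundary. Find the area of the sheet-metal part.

540.5

Outer boundary:
Cross-terms: 165, 372, 93, 255, -68, 280  ⇒  Σ = 1097
Area = |Σ|/2 = 548.5.
Hole:
Apply the shoelace formula: 2A = Σ (x_i·y_{i+1} − x_{i+1}·y_i), indices taken mod 4.
Σ = (4) + (24) + (30) + (-42) = 16
Area = |Σ|/2 = 8.
Net area = 548.5 − 8 = 540.5.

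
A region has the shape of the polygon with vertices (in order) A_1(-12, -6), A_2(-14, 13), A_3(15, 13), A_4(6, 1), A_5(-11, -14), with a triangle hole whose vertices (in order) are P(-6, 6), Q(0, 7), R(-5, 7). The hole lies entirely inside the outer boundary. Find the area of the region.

425

Outer boundary:
Σ = (-240) + (-377) + (-63) + (-73) + (-102) = -855
Area = |Σ|/2 = 427.5.
Hole:
P→Q: (-6)(7) − (0)(6) = -42
Q→R: (0)(7) − (-5)(7) = 35
R→P: (-5)(6) − (-6)(7) = 12
Σ = 5
Area = |Σ|/2 = 2.5.
Net area = 427.5 − 2.5 = 425.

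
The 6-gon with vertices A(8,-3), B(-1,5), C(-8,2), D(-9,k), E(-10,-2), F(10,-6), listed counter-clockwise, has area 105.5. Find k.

Write out the shoelace sum; only the two edges meeting at D involve k:
2·Area = [((-8)·k − (-9)·2) + ((-9)·(-2) − (-10)·k)] + 173
       = 2·k + 209 = 211
⇒ k = 1.

1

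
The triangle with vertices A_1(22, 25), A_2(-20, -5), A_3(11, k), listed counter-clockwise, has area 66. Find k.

14

Write out the shoelace sum; only the two edges meeting at A_3 involve k:
2·Area = [((-20)·k − 11·(-5)) + (11·25 − 22·k)] + 390
       = -42·k + 720 = 132
⇒ k = 14.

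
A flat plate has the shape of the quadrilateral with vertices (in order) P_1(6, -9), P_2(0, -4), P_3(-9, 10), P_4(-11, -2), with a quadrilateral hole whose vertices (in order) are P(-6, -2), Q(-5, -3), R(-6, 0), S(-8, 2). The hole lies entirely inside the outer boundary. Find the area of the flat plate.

86.5

Outer boundary:
Apply the shoelace formula: 2A = Σ (x_i·y_{i+1} − x_{i+1}·y_i), indices taken mod 4.
Cross-terms: -24, -36, 128, 111  ⇒  Σ = 179
Area = |Σ|/2 = 89.5.
Hole:
Apply the shoelace (surveyor's) formula: 2A = Σ (x_i·y_{i+1} − x_{i+1}·y_i), indices taken mod 4.
P→Q: (-6)(-3) − (-5)(-2) = 8
Q→R: (-5)(0) − (-6)(-3) = -18
R→S: (-6)(2) − (-8)(0) = -12
S→P: (-8)(-2) − (-6)(2) = 28
Σ = 6
Area = |Σ|/2 = 3.
Net area = 89.5 − 3 = 86.5.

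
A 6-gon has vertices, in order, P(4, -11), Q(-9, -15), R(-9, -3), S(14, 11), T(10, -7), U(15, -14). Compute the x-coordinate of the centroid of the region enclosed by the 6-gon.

457/169

Apply the surveyor's formula. First the cross-terms c_i = x_i·y_{i+1} − x_{i+1}·y_i:
  -159, -108, -57, -208, -35, -109  ⇒  2A = -676, A = -338.
Then Σ (x_i + x_{i+1})·c_i = -5484, so x̄ = -5484 / (6·(-338)) = 457/169.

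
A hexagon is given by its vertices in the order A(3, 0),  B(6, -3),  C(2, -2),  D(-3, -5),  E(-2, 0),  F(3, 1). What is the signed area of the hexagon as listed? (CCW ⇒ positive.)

-23

Apply the surveyor's formula: 2A = Σ (x_i·y_{i+1} − x_{i+1}·y_i), indices taken mod 6.
Σ = (-9) + (-6) + (-16) + (-10) + (-2) + (-3) = -46
Signed area = Σ/2 = -23 (negative ⇒ clockwise traversal).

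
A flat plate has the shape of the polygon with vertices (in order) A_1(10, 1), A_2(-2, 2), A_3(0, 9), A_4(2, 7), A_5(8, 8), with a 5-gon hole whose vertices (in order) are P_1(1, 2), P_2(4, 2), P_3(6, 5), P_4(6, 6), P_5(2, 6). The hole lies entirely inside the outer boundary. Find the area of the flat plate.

Outer boundary:
Apply the shoelace formula: 2A = Σ (x_i·y_{i+1} − x_{i+1}·y_i), indices taken mod 5.
Cross-terms: 22, -18, -18, -40, -72  ⇒  Σ = -126
Area = |Σ|/2 = 63.
Hole:
Apply the shoelace (surveyor's) formula: 2A = Σ (x_i·y_{i+1} − x_{i+1}·y_i), indices taken mod 5.
Σ = (-6) + (8) + (6) + (24) + (-2) = 30
Area = |Σ|/2 = 15.
Net area = 63 − 15 = 48.

48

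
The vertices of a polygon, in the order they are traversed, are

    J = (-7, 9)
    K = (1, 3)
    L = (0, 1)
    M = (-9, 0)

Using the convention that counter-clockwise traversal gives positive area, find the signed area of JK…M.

-50.5

Σ = (-30) + (1) + (9) + (-81) = -101
Signed area = Σ/2 = -50.5 (negative ⇒ clockwise traversal).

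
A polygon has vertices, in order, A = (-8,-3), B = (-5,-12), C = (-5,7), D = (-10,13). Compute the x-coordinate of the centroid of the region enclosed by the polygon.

-518/75

Apply Gauss's area formula. First the cross-terms c_i = x_i·y_{i+1} − x_{i+1}·y_i:
  81, -95, 5, 134  ⇒  2A = 125, A = 62.5.
Then Σ (x_i + x_{i+1})·c_i = -2590, so x̄ = -2590 / (6·62.5) = -518/75.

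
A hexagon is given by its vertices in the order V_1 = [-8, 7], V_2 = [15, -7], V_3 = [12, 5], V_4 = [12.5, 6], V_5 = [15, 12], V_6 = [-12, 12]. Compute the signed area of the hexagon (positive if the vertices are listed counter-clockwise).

Σ = (-49) + (159) + (9.5) + (60) + (324) + (12) = 515.5
Signed area = Σ/2 = 257.75 (positive ⇒ counter-clockwise traversal).

257.75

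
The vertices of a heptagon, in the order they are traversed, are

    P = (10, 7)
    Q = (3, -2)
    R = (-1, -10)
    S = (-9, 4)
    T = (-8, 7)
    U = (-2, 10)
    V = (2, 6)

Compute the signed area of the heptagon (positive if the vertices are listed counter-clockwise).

-171

Σ = (-41) + (-32) + (-94) + (-31) + (-66) + (-32) + (-46) = -342
Signed area = Σ/2 = -171 (negative ⇒ clockwise traversal).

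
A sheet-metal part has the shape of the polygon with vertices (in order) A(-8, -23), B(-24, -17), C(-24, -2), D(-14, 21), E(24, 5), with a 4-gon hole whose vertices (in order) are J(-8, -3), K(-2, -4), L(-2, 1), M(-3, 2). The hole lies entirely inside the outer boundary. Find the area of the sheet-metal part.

1177

Outer boundary:
Σ = (-416) + (-360) + (-532) + (-574) + (-512) = -2394
Area = |Σ|/2 = 1197.
Hole:
Cross-terms: 26, -10, -1, 25  ⇒  Σ = 40
Area = |Σ|/2 = 20.
Net area = 1197 − 20 = 1177.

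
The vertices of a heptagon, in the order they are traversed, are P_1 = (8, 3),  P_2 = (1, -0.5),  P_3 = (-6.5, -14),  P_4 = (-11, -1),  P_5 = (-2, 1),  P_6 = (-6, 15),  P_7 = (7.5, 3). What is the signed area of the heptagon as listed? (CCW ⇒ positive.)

-170.375

P_1→P_2: (8)(-0.5) − (1)(3) = -7
P_2→P_3: (1)(-14) − (-6.5)(-0.5) = -17.25
P_3→P_4: (-6.5)(-1) − (-11)(-14) = -147.5
P_4→P_5: (-11)(1) − (-2)(-1) = -13
P_5→P_6: (-2)(15) − (-6)(1) = -24
P_6→P_7: (-6)(3) − (7.5)(15) = -130.5
P_7→P_1: (7.5)(3) − (8)(3) = -1.5
Σ = -340.75
Signed area = Σ/2 = -170.375 (negative ⇒ clockwise traversal).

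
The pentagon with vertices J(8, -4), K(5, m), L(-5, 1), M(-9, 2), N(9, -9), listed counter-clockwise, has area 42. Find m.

-3

Write out the shoelace sum; only the two edges meeting at K involve m:
2·Area = [(8·m − 5·(-4)) + (5·1 − (-5)·m)] + 98
       = 13·m + 123 = 84
⇒ m = -3.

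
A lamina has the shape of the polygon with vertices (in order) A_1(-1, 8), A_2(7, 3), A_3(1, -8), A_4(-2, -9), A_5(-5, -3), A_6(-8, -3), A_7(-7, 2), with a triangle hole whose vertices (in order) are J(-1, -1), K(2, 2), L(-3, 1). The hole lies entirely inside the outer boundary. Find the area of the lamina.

135

Outer boundary:
Σ = (-59) + (-59) + (-25) + (-39) + (-9) + (-37) + (-54) = -282
Area = |Σ|/2 = 141.
Hole:
Cross-terms: 0, 8, 4  ⇒  Σ = 12
Area = |Σ|/2 = 6.
Net area = 141 − 6 = 135.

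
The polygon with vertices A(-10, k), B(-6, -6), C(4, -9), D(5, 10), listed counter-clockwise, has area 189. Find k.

Write out the shoelace sum; only the two edges meeting at A involve k:
2·Area = [(5·k − (-10)·10) + ((-10)·(-6) − (-6)·k)] + 163
       = 11·k + 323 = 378
⇒ k = 5.

5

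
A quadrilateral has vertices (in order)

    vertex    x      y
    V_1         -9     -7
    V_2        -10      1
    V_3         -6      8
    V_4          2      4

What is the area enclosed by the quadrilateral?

85.5

Apply the shoelace formula: 2A = Σ (x_i·y_{i+1} − x_{i+1}·y_i), indices taken mod 4.
V_1→V_2: (-9)(1) − (-10)(-7) = -79
V_2→V_3: (-10)(8) − (-6)(1) = -74
V_3→V_4: (-6)(4) − (2)(8) = -40
V_4→V_1: (2)(-7) − (-9)(4) = 22
Σ = -171
Area = |Σ|/2 = 85.5.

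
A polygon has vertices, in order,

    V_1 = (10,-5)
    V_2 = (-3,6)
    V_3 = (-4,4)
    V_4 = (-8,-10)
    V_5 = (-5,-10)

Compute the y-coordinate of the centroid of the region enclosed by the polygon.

Apply Gauss's area formula. First the cross-terms c_i = x_i·y_{i+1} − x_{i+1}·y_i:
  45, 12, 72, 30, 125  ⇒  2A = 284, A = 142.
Then Σ (y_i + y_{i+1})·c_i = -2742, so ȳ = -2742 / (6·142) = -457/142.

-457/142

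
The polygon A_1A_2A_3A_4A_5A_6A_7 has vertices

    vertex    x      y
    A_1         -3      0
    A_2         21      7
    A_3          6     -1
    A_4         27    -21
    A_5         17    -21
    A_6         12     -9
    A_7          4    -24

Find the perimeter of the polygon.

|A_1A_2| = √((24)² + (7)²) = √625 = 25
|A_2A_3| = √((-15)² + (-8)²) = √289 = 17
|A_3A_4| = √((21)² + (-20)²) = √841 = 29
|A_4A_5| = √((-10)² + (0)²) = √100 = 10
|A_5A_6| = √((-5)² + (12)²) = √169 = 13
|A_6A_7| = √((-8)² + (-15)²) = √289 = 17
|A_7A_1| = √((-7)² + (24)²) = √625 = 25
Perimeter = 25 + 17 + 29 + 10 + 13 + 17 + 25 = 136.

136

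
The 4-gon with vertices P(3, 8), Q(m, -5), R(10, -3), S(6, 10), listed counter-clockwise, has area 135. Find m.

The doubled signed area Σ (x_i y_{i+1} − x_{i+1} y_i) is linear in m.
With m=0 it equals 171; the coefficient of m is -11 (from the two edges through Q).
So -11·m + 171 = 2·135 = 270 ⇒ m = -9.

-9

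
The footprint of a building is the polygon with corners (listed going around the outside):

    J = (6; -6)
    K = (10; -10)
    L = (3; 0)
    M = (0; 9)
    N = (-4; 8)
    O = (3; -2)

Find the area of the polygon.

J→K: (6)(-10) − (10)(-6) = 0
K→L: (10)(0) − (3)(-10) = 30
L→M: (3)(9) − (0)(0) = 27
M→N: (0)(8) − (-4)(9) = 36
N→O: (-4)(-2) − (3)(8) = -16
O→J: (3)(-6) − (6)(-2) = -6
Σ = 71
Area = |Σ|/2 = 35.5.

35.5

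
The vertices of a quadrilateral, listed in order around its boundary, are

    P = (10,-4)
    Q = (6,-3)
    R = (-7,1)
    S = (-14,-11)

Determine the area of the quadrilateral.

118

Apply the surveyor's formula: 2A = Σ (x_i·y_{i+1} − x_{i+1}·y_i), indices taken mod 4.
Cross-terms: -6, -15, 91, 166  ⇒  Σ = 236
Area = |Σ|/2 = 118.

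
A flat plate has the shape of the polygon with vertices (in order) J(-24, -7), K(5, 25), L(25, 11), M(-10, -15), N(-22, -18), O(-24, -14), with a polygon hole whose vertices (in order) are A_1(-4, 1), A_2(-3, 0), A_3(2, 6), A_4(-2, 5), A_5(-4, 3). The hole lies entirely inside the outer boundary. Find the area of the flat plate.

Outer boundary:
Apply the surveyor's formula: 2A = Σ (x_i·y_{i+1} − x_{i+1}·y_i), indices taken mod 6.
Σ = (-565) + (-570) + (-265) + (-150) + (-124) + (-168) = -1842
Area = |Σ|/2 = 921.
Hole:
Apply the shoelace formula: 2A = Σ (x_i·y_{i+1} − x_{i+1}·y_i), indices taken mod 5.
Cross-terms: 3, -18, 22, 14, 8  ⇒  Σ = 29
Area = |Σ|/2 = 14.5.
Net area = 921 − 14.5 = 906.5.

906.5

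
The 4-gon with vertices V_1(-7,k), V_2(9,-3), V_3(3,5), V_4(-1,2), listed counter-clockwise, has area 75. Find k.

-5

The doubled signed area Σ (x_i y_{i+1} − x_{i+1} y_i) is linear in k.
With k=0 it equals 100; the coefficient of k is -10 (from the two edges through V_1).
So -10·k + 100 = 2·75 = 150 ⇒ k = -5.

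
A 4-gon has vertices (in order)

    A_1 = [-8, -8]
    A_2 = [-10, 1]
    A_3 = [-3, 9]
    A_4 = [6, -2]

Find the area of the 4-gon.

143.5

Σ = (-88) + (-87) + (-48) + (-64) = -287
Area = |Σ|/2 = 143.5.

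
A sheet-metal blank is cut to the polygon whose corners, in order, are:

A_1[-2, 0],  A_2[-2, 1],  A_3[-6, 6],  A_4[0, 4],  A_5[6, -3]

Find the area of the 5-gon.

31

Σ = (-2) + (-6) + (-24) + (-24) + (-6) = -62
Area = |Σ|/2 = 31.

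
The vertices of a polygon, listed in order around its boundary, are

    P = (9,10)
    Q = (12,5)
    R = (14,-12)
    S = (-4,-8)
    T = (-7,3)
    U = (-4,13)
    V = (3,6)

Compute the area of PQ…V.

341.5

Apply the shoelace formula: 2A = Σ (x_i·y_{i+1} − x_{i+1}·y_i), indices taken mod 7.
Cross-terms: -75, -214, -160, -68, -79, -63, -24  ⇒  Σ = -683
Area = |Σ|/2 = 341.5.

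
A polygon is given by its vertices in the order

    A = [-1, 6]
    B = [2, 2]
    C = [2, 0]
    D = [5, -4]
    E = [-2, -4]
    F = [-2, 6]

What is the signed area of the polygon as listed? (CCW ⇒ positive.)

-40

Σ = (-14) + (-4) + (-8) + (-28) + (-20) + (-6) = -80
Signed area = Σ/2 = -40 (negative ⇒ clockwise traversal).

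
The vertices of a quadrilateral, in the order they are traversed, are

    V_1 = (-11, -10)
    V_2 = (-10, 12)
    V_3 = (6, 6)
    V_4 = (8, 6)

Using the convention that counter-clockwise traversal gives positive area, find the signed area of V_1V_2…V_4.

Apply the shoelace formula: 2A = Σ (x_i·y_{i+1} − x_{i+1}·y_i), indices taken mod 4.
Cross-terms: -232, -132, -12, -14  ⇒  Σ = -390
Signed area = Σ/2 = -195 (negative ⇒ clockwise traversal).

-195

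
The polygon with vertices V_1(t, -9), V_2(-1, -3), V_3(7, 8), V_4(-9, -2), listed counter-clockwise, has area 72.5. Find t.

-2

The doubled signed area Σ (x_i y_{i+1} − x_{i+1} y_i) is linear in t.
With t=0 it equals 143; the coefficient of t is -1 (from the two edges through V_1).
So -1·t + 143 = 2·72.5 = 145 ⇒ t = -2.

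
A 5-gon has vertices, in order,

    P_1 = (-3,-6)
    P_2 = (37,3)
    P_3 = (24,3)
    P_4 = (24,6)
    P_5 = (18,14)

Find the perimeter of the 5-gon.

|P_1P_2| = √((40)² + (9)²) = √1681 = 41
|P_2P_3| = √((-13)² + (0)²) = √169 = 13
|P_3P_4| = √((0)² + (3)²) = √9 = 3
|P_4P_5| = √((-6)² + (8)²) = √100 = 10
|P_5P_1| = √((-21)² + (-20)²) = √841 = 29
Perimeter = 41 + 13 + 3 + 10 + 29 = 96.

96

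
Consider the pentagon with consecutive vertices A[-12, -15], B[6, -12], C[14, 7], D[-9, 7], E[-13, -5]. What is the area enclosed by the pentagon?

438

Σ = (234) + (210) + (161) + (136) + (135) = 876
Area = |Σ|/2 = 438.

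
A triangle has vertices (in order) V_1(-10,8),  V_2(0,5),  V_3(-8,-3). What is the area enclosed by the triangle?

Apply the shoelace (surveyor's) formula: 2A = Σ (x_i·y_{i+1} − x_{i+1}·y_i), indices taken mod 3.
Cross-terms: -50, 40, -94  ⇒  Σ = -104
Area = |Σ|/2 = 52.

52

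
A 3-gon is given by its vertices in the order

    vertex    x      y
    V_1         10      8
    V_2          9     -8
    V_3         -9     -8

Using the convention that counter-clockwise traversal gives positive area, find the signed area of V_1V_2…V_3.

-144

Σ = (-152) + (-144) + (8) = -288
Signed area = Σ/2 = -144 (negative ⇒ clockwise traversal).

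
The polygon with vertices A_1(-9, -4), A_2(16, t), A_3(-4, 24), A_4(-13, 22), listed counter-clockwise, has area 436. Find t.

Write out the shoelace sum; only the two edges meeting at A_2 involve t:
2·Area = [((-9)·t − 16·(-4)) + (16·24 − (-4)·t)] + 474
       = -5·t + 922 = 872
⇒ t = 10.

10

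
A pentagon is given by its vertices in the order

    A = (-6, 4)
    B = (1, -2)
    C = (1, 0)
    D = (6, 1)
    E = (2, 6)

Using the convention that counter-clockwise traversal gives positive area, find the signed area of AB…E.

Apply the surveyor's formula: 2A = Σ (x_i·y_{i+1} − x_{i+1}·y_i), indices taken mod 5.
Cross-terms: 8, 2, 1, 34, 44  ⇒  Σ = 89
Signed area = Σ/2 = 44.5 (positive ⇒ counter-clockwise traversal).

44.5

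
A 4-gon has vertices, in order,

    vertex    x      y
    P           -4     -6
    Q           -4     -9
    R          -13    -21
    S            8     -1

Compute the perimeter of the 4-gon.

60

|PQ| = √((0)² + (-3)²) = √9 = 3
|QR| = √((-9)² + (-12)²) = √225 = 15
|RS| = √((21)² + (20)²) = √841 = 29
|SP| = √((-12)² + (-5)²) = √169 = 13
Perimeter = 3 + 15 + 29 + 13 = 60.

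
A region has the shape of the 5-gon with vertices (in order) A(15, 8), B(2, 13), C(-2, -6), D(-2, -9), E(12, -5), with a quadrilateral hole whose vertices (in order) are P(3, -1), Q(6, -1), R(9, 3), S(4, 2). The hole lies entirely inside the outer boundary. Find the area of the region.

Outer boundary:
Apply the shoelace formula: 2A = Σ (x_i·y_{i+1} − x_{i+1}·y_i), indices taken mod 5.
Σ = (179) + (14) + (6) + (118) + (171) = 488
Area = |Σ|/2 = 244.
Hole:
Apply the shoelace (surveyor's) formula: 2A = Σ (x_i·y_{i+1} − x_{i+1}·y_i), indices taken mod 4.
Σ = (3) + (27) + (6) + (-10) = 26
Area = |Σ|/2 = 13.
Net area = 244 − 13 = 231.

231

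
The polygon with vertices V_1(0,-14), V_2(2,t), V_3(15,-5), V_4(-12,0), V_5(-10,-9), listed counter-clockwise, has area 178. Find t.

-10

The doubled signed area Σ (x_i y_{i+1} − x_{i+1} y_i) is linear in t.
With t=0 it equals 206; the coefficient of t is -15 (from the two edges through V_2).
So -15·t + 206 = 2·178 = 356 ⇒ t = -10.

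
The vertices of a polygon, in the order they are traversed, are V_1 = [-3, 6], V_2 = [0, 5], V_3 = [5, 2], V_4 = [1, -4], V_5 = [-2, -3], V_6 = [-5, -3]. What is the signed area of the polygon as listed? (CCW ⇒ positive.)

-60.5

Apply the shoelace (surveyor's) formula: 2A = Σ (x_i·y_{i+1} − x_{i+1}·y_i), indices taken mod 6.
Σ = (-15) + (-25) + (-22) + (-11) + (-9) + (-39) = -121
Signed area = Σ/2 = -60.5 (negative ⇒ clockwise traversal).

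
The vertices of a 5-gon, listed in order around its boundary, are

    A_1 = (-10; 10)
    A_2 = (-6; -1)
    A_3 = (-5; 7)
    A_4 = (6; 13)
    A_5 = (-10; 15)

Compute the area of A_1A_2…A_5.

Apply the surveyor's formula: 2A = Σ (x_i·y_{i+1} − x_{i+1}·y_i), indices taken mod 5.
A_1→A_2: (-10)(-1) − (-6)(10) = 70
A_2→A_3: (-6)(7) − (-5)(-1) = -47
A_3→A_4: (-5)(13) − (6)(7) = -107
A_4→A_5: (6)(15) − (-10)(13) = 220
A_5→A_1: (-10)(10) − (-10)(15) = 50
Σ = 186
Area = |Σ|/2 = 93.

93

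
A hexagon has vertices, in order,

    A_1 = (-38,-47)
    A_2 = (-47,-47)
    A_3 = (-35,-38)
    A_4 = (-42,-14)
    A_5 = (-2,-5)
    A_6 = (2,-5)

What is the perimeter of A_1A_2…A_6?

|A_1A_2| = √((-9)² + (0)²) = √81 = 9
|A_2A_3| = √((12)² + (9)²) = √225 = 15
|A_3A_4| = √((-7)² + (24)²) = √625 = 25
|A_4A_5| = √((40)² + (9)²) = √1681 = 41
|A_5A_6| = √((4)² + (0)²) = √16 = 4
|A_6A_1| = √((-40)² + (-42)²) = √3364 = 58
Perimeter = 9 + 15 + 25 + 41 + 4 + 58 = 152.

152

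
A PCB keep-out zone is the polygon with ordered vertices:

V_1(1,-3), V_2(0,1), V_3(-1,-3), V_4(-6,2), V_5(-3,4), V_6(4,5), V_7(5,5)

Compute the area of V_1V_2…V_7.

Cross-terms: 1, 1, -20, -18, -31, -5, -20  ⇒  Σ = -92
Area = |Σ|/2 = 46.

46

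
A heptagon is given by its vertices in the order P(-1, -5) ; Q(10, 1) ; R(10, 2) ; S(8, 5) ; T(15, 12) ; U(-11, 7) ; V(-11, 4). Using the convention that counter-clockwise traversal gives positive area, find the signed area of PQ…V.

221.5

Apply the surveyor's formula: 2A = Σ (x_i·y_{i+1} − x_{i+1}·y_i), indices taken mod 7.
Cross-terms: 49, 10, 34, 21, 237, 33, 59  ⇒  Σ = 443
Signed area = Σ/2 = 221.5 (positive ⇒ counter-clockwise traversal).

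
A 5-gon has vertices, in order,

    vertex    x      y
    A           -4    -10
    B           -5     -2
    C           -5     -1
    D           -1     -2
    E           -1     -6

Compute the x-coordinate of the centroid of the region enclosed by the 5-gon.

Apply the surveyor's formula. First the cross-terms c_i = x_i·y_{i+1} − x_{i+1}·y_i:
  -42, -5, 9, 4, -14  ⇒  2A = -48, A = -24.
Then Σ (x_i + x_{i+1})·c_i = 436, so x̄ = 436 / (6·(-24)) = -109/36.

-109/36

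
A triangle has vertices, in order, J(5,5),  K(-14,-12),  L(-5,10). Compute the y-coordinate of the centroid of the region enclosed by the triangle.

1

Apply the shoelace formula. First the cross-terms c_i = x_i·y_{i+1} − x_{i+1}·y_i:
  10, -200, -75  ⇒  2A = -265, A = -132.5.
Then Σ (y_i + y_{i+1})·c_i = -795, so ȳ = -795 / (6·(-132.5)) = 1.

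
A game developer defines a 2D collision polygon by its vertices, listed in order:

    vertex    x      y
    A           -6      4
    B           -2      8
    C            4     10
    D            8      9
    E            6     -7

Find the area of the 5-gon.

Apply the shoelace (surveyor's) formula: 2A = Σ (x_i·y_{i+1} − x_{i+1}·y_i), indices taken mod 5.
Σ = (-40) + (-52) + (-44) + (-110) + (-18) = -264
Area = |Σ|/2 = 132.

132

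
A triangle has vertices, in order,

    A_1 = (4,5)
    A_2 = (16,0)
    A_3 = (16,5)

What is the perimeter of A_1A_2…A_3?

30

|A_1A_2| = √((12)² + (-5)²) = √169 = 13
|A_2A_3| = √((0)² + (5)²) = √25 = 5
|A_3A_1| = √((-12)² + (0)²) = √144 = 12
Perimeter = 13 + 5 + 12 = 30.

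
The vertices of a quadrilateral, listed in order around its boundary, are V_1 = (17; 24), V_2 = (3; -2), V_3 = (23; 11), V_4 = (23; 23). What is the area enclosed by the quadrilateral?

Apply the surveyor's formula: 2A = Σ (x_i·y_{i+1} − x_{i+1}·y_i), indices taken mod 4.
Σ = (-106) + (79) + (276) + (161) = 410
Area = |Σ|/2 = 205.

205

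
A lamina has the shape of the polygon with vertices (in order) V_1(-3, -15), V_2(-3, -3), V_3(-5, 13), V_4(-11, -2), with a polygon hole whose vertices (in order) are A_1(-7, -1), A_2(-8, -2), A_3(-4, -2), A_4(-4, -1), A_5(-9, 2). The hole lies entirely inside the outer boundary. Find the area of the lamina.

103

Outer boundary:
Apply the shoelace formula: 2A = Σ (x_i·y_{i+1} − x_{i+1}·y_i), indices taken mod 4.
Cross-terms: -36, -54, 153, 159  ⇒  Σ = 222
Area = |Σ|/2 = 111.
Hole:
Σ = (6) + (8) + (-4) + (-17) + (23) = 16
Area = |Σ|/2 = 8.
Net area = 111 − 8 = 103.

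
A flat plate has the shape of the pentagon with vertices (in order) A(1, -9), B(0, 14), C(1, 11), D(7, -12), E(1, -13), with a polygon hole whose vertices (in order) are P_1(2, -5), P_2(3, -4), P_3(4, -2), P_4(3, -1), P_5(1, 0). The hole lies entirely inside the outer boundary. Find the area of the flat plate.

74.5

Outer boundary:
Apply the surveyor's formula: 2A = Σ (x_i·y_{i+1} − x_{i+1}·y_i), indices taken mod 5.
Σ = (14) + (-14) + (-89) + (-79) + (4) = -164
Area = |Σ|/2 = 82.
Hole:
Apply the shoelace formula: 2A = Σ (x_i·y_{i+1} − x_{i+1}·y_i), indices taken mod 5.
Σ = (7) + (10) + (2) + (1) + (-5) = 15
Area = |Σ|/2 = 7.5.
Net area = 82 − 7.5 = 74.5.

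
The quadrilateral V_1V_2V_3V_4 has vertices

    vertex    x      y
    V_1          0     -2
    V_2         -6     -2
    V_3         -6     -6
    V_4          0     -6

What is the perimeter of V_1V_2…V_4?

20

|V_1V_2| = √((-6)² + (0)²) = √36 = 6
|V_2V_3| = √((0)² + (-4)²) = √16 = 4
|V_3V_4| = √((6)² + (0)²) = √36 = 6
|V_4V_1| = √((0)² + (4)²) = √16 = 4
Perimeter = 6 + 4 + 6 + 4 = 20.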